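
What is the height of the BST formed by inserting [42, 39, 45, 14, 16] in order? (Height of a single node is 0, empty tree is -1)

Insertion order: [42, 39, 45, 14, 16]
Tree (level-order array): [42, 39, 45, 14, None, None, None, None, 16]
Compute height bottom-up (empty subtree = -1):
  height(16) = 1 + max(-1, -1) = 0
  height(14) = 1 + max(-1, 0) = 1
  height(39) = 1 + max(1, -1) = 2
  height(45) = 1 + max(-1, -1) = 0
  height(42) = 1 + max(2, 0) = 3
Height = 3


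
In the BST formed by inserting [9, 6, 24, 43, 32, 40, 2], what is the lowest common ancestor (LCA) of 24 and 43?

Tree insertion order: [9, 6, 24, 43, 32, 40, 2]
Tree (level-order array): [9, 6, 24, 2, None, None, 43, None, None, 32, None, None, 40]
In a BST, the LCA of p=24, q=43 is the first node v on the
root-to-leaf path with p <= v <= q (go left if both < v, right if both > v).
Walk from root:
  at 9: both 24 and 43 > 9, go right
  at 24: 24 <= 24 <= 43, this is the LCA
LCA = 24


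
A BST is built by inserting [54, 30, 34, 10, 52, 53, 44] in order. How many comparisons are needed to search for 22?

Search path for 22: 54 -> 30 -> 10
Found: False
Comparisons: 3


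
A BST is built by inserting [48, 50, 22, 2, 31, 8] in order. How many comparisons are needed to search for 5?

Search path for 5: 48 -> 22 -> 2 -> 8
Found: False
Comparisons: 4


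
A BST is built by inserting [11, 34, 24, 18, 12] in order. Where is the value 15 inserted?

Starting tree (level order): [11, None, 34, 24, None, 18, None, 12]
Insertion path: 11 -> 34 -> 24 -> 18 -> 12
Result: insert 15 as right child of 12
Final tree (level order): [11, None, 34, 24, None, 18, None, 12, None, None, 15]


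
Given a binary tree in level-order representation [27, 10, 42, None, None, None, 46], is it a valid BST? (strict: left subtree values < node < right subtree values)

Level-order array: [27, 10, 42, None, None, None, 46]
Validate using subtree bounds (lo, hi): at each node, require lo < value < hi,
then recurse left with hi=value and right with lo=value.
Preorder trace (stopping at first violation):
  at node 27 with bounds (-inf, +inf): OK
  at node 10 with bounds (-inf, 27): OK
  at node 42 with bounds (27, +inf): OK
  at node 46 with bounds (42, +inf): OK
No violation found at any node.
Result: Valid BST


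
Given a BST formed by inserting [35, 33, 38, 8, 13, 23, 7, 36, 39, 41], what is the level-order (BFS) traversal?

Tree insertion order: [35, 33, 38, 8, 13, 23, 7, 36, 39, 41]
Tree (level-order array): [35, 33, 38, 8, None, 36, 39, 7, 13, None, None, None, 41, None, None, None, 23]
BFS from the root, enqueuing left then right child of each popped node:
  queue [35] -> pop 35, enqueue [33, 38], visited so far: [35]
  queue [33, 38] -> pop 33, enqueue [8], visited so far: [35, 33]
  queue [38, 8] -> pop 38, enqueue [36, 39], visited so far: [35, 33, 38]
  queue [8, 36, 39] -> pop 8, enqueue [7, 13], visited so far: [35, 33, 38, 8]
  queue [36, 39, 7, 13] -> pop 36, enqueue [none], visited so far: [35, 33, 38, 8, 36]
  queue [39, 7, 13] -> pop 39, enqueue [41], visited so far: [35, 33, 38, 8, 36, 39]
  queue [7, 13, 41] -> pop 7, enqueue [none], visited so far: [35, 33, 38, 8, 36, 39, 7]
  queue [13, 41] -> pop 13, enqueue [23], visited so far: [35, 33, 38, 8, 36, 39, 7, 13]
  queue [41, 23] -> pop 41, enqueue [none], visited so far: [35, 33, 38, 8, 36, 39, 7, 13, 41]
  queue [23] -> pop 23, enqueue [none], visited so far: [35, 33, 38, 8, 36, 39, 7, 13, 41, 23]
Result: [35, 33, 38, 8, 36, 39, 7, 13, 41, 23]


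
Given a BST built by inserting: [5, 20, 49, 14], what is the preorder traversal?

Tree insertion order: [5, 20, 49, 14]
Tree (level-order array): [5, None, 20, 14, 49]
Preorder traversal: [5, 20, 14, 49]


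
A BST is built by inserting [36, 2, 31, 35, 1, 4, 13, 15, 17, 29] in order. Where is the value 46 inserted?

Starting tree (level order): [36, 2, None, 1, 31, None, None, 4, 35, None, 13, None, None, None, 15, None, 17, None, 29]
Insertion path: 36
Result: insert 46 as right child of 36
Final tree (level order): [36, 2, 46, 1, 31, None, None, None, None, 4, 35, None, 13, None, None, None, 15, None, 17, None, 29]


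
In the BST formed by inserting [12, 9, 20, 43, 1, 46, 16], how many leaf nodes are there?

Tree built from: [12, 9, 20, 43, 1, 46, 16]
Tree (level-order array): [12, 9, 20, 1, None, 16, 43, None, None, None, None, None, 46]
Rule: A leaf has 0 children.
Per-node child counts:
  node 12: 2 child(ren)
  node 9: 1 child(ren)
  node 1: 0 child(ren)
  node 20: 2 child(ren)
  node 16: 0 child(ren)
  node 43: 1 child(ren)
  node 46: 0 child(ren)
Matching nodes: [1, 16, 46]
Count of leaf nodes: 3


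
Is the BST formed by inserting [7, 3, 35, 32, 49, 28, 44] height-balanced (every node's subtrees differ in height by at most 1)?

Tree (level-order array): [7, 3, 35, None, None, 32, 49, 28, None, 44]
Definition: a tree is height-balanced if, at every node, |h(left) - h(right)| <= 1 (empty subtree has height -1).
Bottom-up per-node check:
  node 3: h_left=-1, h_right=-1, diff=0 [OK], height=0
  node 28: h_left=-1, h_right=-1, diff=0 [OK], height=0
  node 32: h_left=0, h_right=-1, diff=1 [OK], height=1
  node 44: h_left=-1, h_right=-1, diff=0 [OK], height=0
  node 49: h_left=0, h_right=-1, diff=1 [OK], height=1
  node 35: h_left=1, h_right=1, diff=0 [OK], height=2
  node 7: h_left=0, h_right=2, diff=2 [FAIL (|0-2|=2 > 1)], height=3
Node 7 violates the condition: |0 - 2| = 2 > 1.
Result: Not balanced


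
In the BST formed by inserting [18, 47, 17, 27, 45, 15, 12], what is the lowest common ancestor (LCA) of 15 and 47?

Tree insertion order: [18, 47, 17, 27, 45, 15, 12]
Tree (level-order array): [18, 17, 47, 15, None, 27, None, 12, None, None, 45]
In a BST, the LCA of p=15, q=47 is the first node v on the
root-to-leaf path with p <= v <= q (go left if both < v, right if both > v).
Walk from root:
  at 18: 15 <= 18 <= 47, this is the LCA
LCA = 18


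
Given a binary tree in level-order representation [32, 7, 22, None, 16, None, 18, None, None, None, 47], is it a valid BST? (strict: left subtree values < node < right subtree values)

Level-order array: [32, 7, 22, None, 16, None, 18, None, None, None, 47]
Validate using subtree bounds (lo, hi): at each node, require lo < value < hi,
then recurse left with hi=value and right with lo=value.
Preorder trace (stopping at first violation):
  at node 32 with bounds (-inf, +inf): OK
  at node 7 with bounds (-inf, 32): OK
  at node 16 with bounds (7, 32): OK
  at node 22 with bounds (32, +inf): VIOLATION
Node 22 violates its bound: not (32 < 22 < +inf).
Result: Not a valid BST


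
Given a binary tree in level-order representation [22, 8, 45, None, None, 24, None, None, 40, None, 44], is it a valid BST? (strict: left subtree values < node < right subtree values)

Level-order array: [22, 8, 45, None, None, 24, None, None, 40, None, 44]
Validate using subtree bounds (lo, hi): at each node, require lo < value < hi,
then recurse left with hi=value and right with lo=value.
Preorder trace (stopping at first violation):
  at node 22 with bounds (-inf, +inf): OK
  at node 8 with bounds (-inf, 22): OK
  at node 45 with bounds (22, +inf): OK
  at node 24 with bounds (22, 45): OK
  at node 40 with bounds (24, 45): OK
  at node 44 with bounds (40, 45): OK
No violation found at any node.
Result: Valid BST


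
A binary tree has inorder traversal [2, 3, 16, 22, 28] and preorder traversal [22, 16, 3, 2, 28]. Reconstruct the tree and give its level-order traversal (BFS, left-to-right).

Inorder:  [2, 3, 16, 22, 28]
Preorder: [22, 16, 3, 2, 28]
Algorithm: preorder visits root first, so consume preorder in order;
for each root, split the current inorder slice at that value into
left-subtree inorder and right-subtree inorder, then recurse.
Recursive splits:
  root=22; inorder splits into left=[2, 3, 16], right=[28]
  root=16; inorder splits into left=[2, 3], right=[]
  root=3; inorder splits into left=[2], right=[]
  root=2; inorder splits into left=[], right=[]
  root=28; inorder splits into left=[], right=[]
Reconstructed level-order: [22, 16, 28, 3, 2]


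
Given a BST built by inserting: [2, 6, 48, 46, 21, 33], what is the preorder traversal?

Tree insertion order: [2, 6, 48, 46, 21, 33]
Tree (level-order array): [2, None, 6, None, 48, 46, None, 21, None, None, 33]
Preorder traversal: [2, 6, 48, 46, 21, 33]


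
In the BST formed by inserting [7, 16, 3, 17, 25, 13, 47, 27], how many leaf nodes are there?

Tree built from: [7, 16, 3, 17, 25, 13, 47, 27]
Tree (level-order array): [7, 3, 16, None, None, 13, 17, None, None, None, 25, None, 47, 27]
Rule: A leaf has 0 children.
Per-node child counts:
  node 7: 2 child(ren)
  node 3: 0 child(ren)
  node 16: 2 child(ren)
  node 13: 0 child(ren)
  node 17: 1 child(ren)
  node 25: 1 child(ren)
  node 47: 1 child(ren)
  node 27: 0 child(ren)
Matching nodes: [3, 13, 27]
Count of leaf nodes: 3


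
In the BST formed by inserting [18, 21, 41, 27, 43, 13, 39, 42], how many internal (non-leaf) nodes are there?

Tree built from: [18, 21, 41, 27, 43, 13, 39, 42]
Tree (level-order array): [18, 13, 21, None, None, None, 41, 27, 43, None, 39, 42]
Rule: An internal node has at least one child.
Per-node child counts:
  node 18: 2 child(ren)
  node 13: 0 child(ren)
  node 21: 1 child(ren)
  node 41: 2 child(ren)
  node 27: 1 child(ren)
  node 39: 0 child(ren)
  node 43: 1 child(ren)
  node 42: 0 child(ren)
Matching nodes: [18, 21, 41, 27, 43]
Count of internal (non-leaf) nodes: 5


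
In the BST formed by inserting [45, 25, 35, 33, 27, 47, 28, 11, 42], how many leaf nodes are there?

Tree built from: [45, 25, 35, 33, 27, 47, 28, 11, 42]
Tree (level-order array): [45, 25, 47, 11, 35, None, None, None, None, 33, 42, 27, None, None, None, None, 28]
Rule: A leaf has 0 children.
Per-node child counts:
  node 45: 2 child(ren)
  node 25: 2 child(ren)
  node 11: 0 child(ren)
  node 35: 2 child(ren)
  node 33: 1 child(ren)
  node 27: 1 child(ren)
  node 28: 0 child(ren)
  node 42: 0 child(ren)
  node 47: 0 child(ren)
Matching nodes: [11, 28, 42, 47]
Count of leaf nodes: 4


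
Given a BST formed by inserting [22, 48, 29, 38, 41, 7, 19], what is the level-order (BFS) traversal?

Tree insertion order: [22, 48, 29, 38, 41, 7, 19]
Tree (level-order array): [22, 7, 48, None, 19, 29, None, None, None, None, 38, None, 41]
BFS from the root, enqueuing left then right child of each popped node:
  queue [22] -> pop 22, enqueue [7, 48], visited so far: [22]
  queue [7, 48] -> pop 7, enqueue [19], visited so far: [22, 7]
  queue [48, 19] -> pop 48, enqueue [29], visited so far: [22, 7, 48]
  queue [19, 29] -> pop 19, enqueue [none], visited so far: [22, 7, 48, 19]
  queue [29] -> pop 29, enqueue [38], visited so far: [22, 7, 48, 19, 29]
  queue [38] -> pop 38, enqueue [41], visited so far: [22, 7, 48, 19, 29, 38]
  queue [41] -> pop 41, enqueue [none], visited so far: [22, 7, 48, 19, 29, 38, 41]
Result: [22, 7, 48, 19, 29, 38, 41]


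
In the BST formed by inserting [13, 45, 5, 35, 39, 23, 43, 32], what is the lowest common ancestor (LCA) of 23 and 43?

Tree insertion order: [13, 45, 5, 35, 39, 23, 43, 32]
Tree (level-order array): [13, 5, 45, None, None, 35, None, 23, 39, None, 32, None, 43]
In a BST, the LCA of p=23, q=43 is the first node v on the
root-to-leaf path with p <= v <= q (go left if both < v, right if both > v).
Walk from root:
  at 13: both 23 and 43 > 13, go right
  at 45: both 23 and 43 < 45, go left
  at 35: 23 <= 35 <= 43, this is the LCA
LCA = 35


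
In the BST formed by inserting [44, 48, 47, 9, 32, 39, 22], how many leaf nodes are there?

Tree built from: [44, 48, 47, 9, 32, 39, 22]
Tree (level-order array): [44, 9, 48, None, 32, 47, None, 22, 39]
Rule: A leaf has 0 children.
Per-node child counts:
  node 44: 2 child(ren)
  node 9: 1 child(ren)
  node 32: 2 child(ren)
  node 22: 0 child(ren)
  node 39: 0 child(ren)
  node 48: 1 child(ren)
  node 47: 0 child(ren)
Matching nodes: [22, 39, 47]
Count of leaf nodes: 3


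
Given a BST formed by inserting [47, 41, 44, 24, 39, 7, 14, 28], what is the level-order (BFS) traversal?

Tree insertion order: [47, 41, 44, 24, 39, 7, 14, 28]
Tree (level-order array): [47, 41, None, 24, 44, 7, 39, None, None, None, 14, 28]
BFS from the root, enqueuing left then right child of each popped node:
  queue [47] -> pop 47, enqueue [41], visited so far: [47]
  queue [41] -> pop 41, enqueue [24, 44], visited so far: [47, 41]
  queue [24, 44] -> pop 24, enqueue [7, 39], visited so far: [47, 41, 24]
  queue [44, 7, 39] -> pop 44, enqueue [none], visited so far: [47, 41, 24, 44]
  queue [7, 39] -> pop 7, enqueue [14], visited so far: [47, 41, 24, 44, 7]
  queue [39, 14] -> pop 39, enqueue [28], visited so far: [47, 41, 24, 44, 7, 39]
  queue [14, 28] -> pop 14, enqueue [none], visited so far: [47, 41, 24, 44, 7, 39, 14]
  queue [28] -> pop 28, enqueue [none], visited so far: [47, 41, 24, 44, 7, 39, 14, 28]
Result: [47, 41, 24, 44, 7, 39, 14, 28]


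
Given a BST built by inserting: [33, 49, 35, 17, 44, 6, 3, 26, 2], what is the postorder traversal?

Tree insertion order: [33, 49, 35, 17, 44, 6, 3, 26, 2]
Tree (level-order array): [33, 17, 49, 6, 26, 35, None, 3, None, None, None, None, 44, 2]
Postorder traversal: [2, 3, 6, 26, 17, 44, 35, 49, 33]


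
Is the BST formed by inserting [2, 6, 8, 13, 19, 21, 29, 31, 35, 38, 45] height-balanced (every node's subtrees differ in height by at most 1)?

Tree (level-order array): [2, None, 6, None, 8, None, 13, None, 19, None, 21, None, 29, None, 31, None, 35, None, 38, None, 45]
Definition: a tree is height-balanced if, at every node, |h(left) - h(right)| <= 1 (empty subtree has height -1).
Bottom-up per-node check:
  node 45: h_left=-1, h_right=-1, diff=0 [OK], height=0
  node 38: h_left=-1, h_right=0, diff=1 [OK], height=1
  node 35: h_left=-1, h_right=1, diff=2 [FAIL (|-1-1|=2 > 1)], height=2
  node 31: h_left=-1, h_right=2, diff=3 [FAIL (|-1-2|=3 > 1)], height=3
  node 29: h_left=-1, h_right=3, diff=4 [FAIL (|-1-3|=4 > 1)], height=4
  node 21: h_left=-1, h_right=4, diff=5 [FAIL (|-1-4|=5 > 1)], height=5
  node 19: h_left=-1, h_right=5, diff=6 [FAIL (|-1-5|=6 > 1)], height=6
  node 13: h_left=-1, h_right=6, diff=7 [FAIL (|-1-6|=7 > 1)], height=7
  node 8: h_left=-1, h_right=7, diff=8 [FAIL (|-1-7|=8 > 1)], height=8
  node 6: h_left=-1, h_right=8, diff=9 [FAIL (|-1-8|=9 > 1)], height=9
  node 2: h_left=-1, h_right=9, diff=10 [FAIL (|-1-9|=10 > 1)], height=10
Node 35 violates the condition: |-1 - 1| = 2 > 1.
Result: Not balanced


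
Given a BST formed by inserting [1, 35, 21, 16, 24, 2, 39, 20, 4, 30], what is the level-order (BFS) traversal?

Tree insertion order: [1, 35, 21, 16, 24, 2, 39, 20, 4, 30]
Tree (level-order array): [1, None, 35, 21, 39, 16, 24, None, None, 2, 20, None, 30, None, 4]
BFS from the root, enqueuing left then right child of each popped node:
  queue [1] -> pop 1, enqueue [35], visited so far: [1]
  queue [35] -> pop 35, enqueue [21, 39], visited so far: [1, 35]
  queue [21, 39] -> pop 21, enqueue [16, 24], visited so far: [1, 35, 21]
  queue [39, 16, 24] -> pop 39, enqueue [none], visited so far: [1, 35, 21, 39]
  queue [16, 24] -> pop 16, enqueue [2, 20], visited so far: [1, 35, 21, 39, 16]
  queue [24, 2, 20] -> pop 24, enqueue [30], visited so far: [1, 35, 21, 39, 16, 24]
  queue [2, 20, 30] -> pop 2, enqueue [4], visited so far: [1, 35, 21, 39, 16, 24, 2]
  queue [20, 30, 4] -> pop 20, enqueue [none], visited so far: [1, 35, 21, 39, 16, 24, 2, 20]
  queue [30, 4] -> pop 30, enqueue [none], visited so far: [1, 35, 21, 39, 16, 24, 2, 20, 30]
  queue [4] -> pop 4, enqueue [none], visited so far: [1, 35, 21, 39, 16, 24, 2, 20, 30, 4]
Result: [1, 35, 21, 39, 16, 24, 2, 20, 30, 4]


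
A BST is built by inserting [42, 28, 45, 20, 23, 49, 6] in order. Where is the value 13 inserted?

Starting tree (level order): [42, 28, 45, 20, None, None, 49, 6, 23]
Insertion path: 42 -> 28 -> 20 -> 6
Result: insert 13 as right child of 6
Final tree (level order): [42, 28, 45, 20, None, None, 49, 6, 23, None, None, None, 13]


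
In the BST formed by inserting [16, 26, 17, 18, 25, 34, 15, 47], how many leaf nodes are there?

Tree built from: [16, 26, 17, 18, 25, 34, 15, 47]
Tree (level-order array): [16, 15, 26, None, None, 17, 34, None, 18, None, 47, None, 25]
Rule: A leaf has 0 children.
Per-node child counts:
  node 16: 2 child(ren)
  node 15: 0 child(ren)
  node 26: 2 child(ren)
  node 17: 1 child(ren)
  node 18: 1 child(ren)
  node 25: 0 child(ren)
  node 34: 1 child(ren)
  node 47: 0 child(ren)
Matching nodes: [15, 25, 47]
Count of leaf nodes: 3


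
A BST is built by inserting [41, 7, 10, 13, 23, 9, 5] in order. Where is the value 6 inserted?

Starting tree (level order): [41, 7, None, 5, 10, None, None, 9, 13, None, None, None, 23]
Insertion path: 41 -> 7 -> 5
Result: insert 6 as right child of 5
Final tree (level order): [41, 7, None, 5, 10, None, 6, 9, 13, None, None, None, None, None, 23]


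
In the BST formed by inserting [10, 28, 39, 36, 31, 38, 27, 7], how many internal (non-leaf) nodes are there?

Tree built from: [10, 28, 39, 36, 31, 38, 27, 7]
Tree (level-order array): [10, 7, 28, None, None, 27, 39, None, None, 36, None, 31, 38]
Rule: An internal node has at least one child.
Per-node child counts:
  node 10: 2 child(ren)
  node 7: 0 child(ren)
  node 28: 2 child(ren)
  node 27: 0 child(ren)
  node 39: 1 child(ren)
  node 36: 2 child(ren)
  node 31: 0 child(ren)
  node 38: 0 child(ren)
Matching nodes: [10, 28, 39, 36]
Count of internal (non-leaf) nodes: 4


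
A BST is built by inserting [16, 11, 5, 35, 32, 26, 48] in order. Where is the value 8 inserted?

Starting tree (level order): [16, 11, 35, 5, None, 32, 48, None, None, 26]
Insertion path: 16 -> 11 -> 5
Result: insert 8 as right child of 5
Final tree (level order): [16, 11, 35, 5, None, 32, 48, None, 8, 26]


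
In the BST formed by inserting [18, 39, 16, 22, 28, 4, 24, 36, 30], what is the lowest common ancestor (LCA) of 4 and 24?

Tree insertion order: [18, 39, 16, 22, 28, 4, 24, 36, 30]
Tree (level-order array): [18, 16, 39, 4, None, 22, None, None, None, None, 28, 24, 36, None, None, 30]
In a BST, the LCA of p=4, q=24 is the first node v on the
root-to-leaf path with p <= v <= q (go left if both < v, right if both > v).
Walk from root:
  at 18: 4 <= 18 <= 24, this is the LCA
LCA = 18


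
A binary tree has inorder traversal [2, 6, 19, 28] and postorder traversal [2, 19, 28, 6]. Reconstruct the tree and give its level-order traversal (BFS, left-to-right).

Inorder:   [2, 6, 19, 28]
Postorder: [2, 19, 28, 6]
Algorithm: postorder visits root last, so walk postorder right-to-left;
each value is the root of the current inorder slice — split it at that
value, recurse on the right subtree first, then the left.
Recursive splits:
  root=6; inorder splits into left=[2], right=[19, 28]
  root=28; inorder splits into left=[19], right=[]
  root=19; inorder splits into left=[], right=[]
  root=2; inorder splits into left=[], right=[]
Reconstructed level-order: [6, 2, 28, 19]


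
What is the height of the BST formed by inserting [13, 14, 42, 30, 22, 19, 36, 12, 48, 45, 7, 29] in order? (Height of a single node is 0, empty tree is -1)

Insertion order: [13, 14, 42, 30, 22, 19, 36, 12, 48, 45, 7, 29]
Tree (level-order array): [13, 12, 14, 7, None, None, 42, None, None, 30, 48, 22, 36, 45, None, 19, 29]
Compute height bottom-up (empty subtree = -1):
  height(7) = 1 + max(-1, -1) = 0
  height(12) = 1 + max(0, -1) = 1
  height(19) = 1 + max(-1, -1) = 0
  height(29) = 1 + max(-1, -1) = 0
  height(22) = 1 + max(0, 0) = 1
  height(36) = 1 + max(-1, -1) = 0
  height(30) = 1 + max(1, 0) = 2
  height(45) = 1 + max(-1, -1) = 0
  height(48) = 1 + max(0, -1) = 1
  height(42) = 1 + max(2, 1) = 3
  height(14) = 1 + max(-1, 3) = 4
  height(13) = 1 + max(1, 4) = 5
Height = 5


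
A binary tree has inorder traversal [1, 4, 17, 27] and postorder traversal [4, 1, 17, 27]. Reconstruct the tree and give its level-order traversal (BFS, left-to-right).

Inorder:   [1, 4, 17, 27]
Postorder: [4, 1, 17, 27]
Algorithm: postorder visits root last, so walk postorder right-to-left;
each value is the root of the current inorder slice — split it at that
value, recurse on the right subtree first, then the left.
Recursive splits:
  root=27; inorder splits into left=[1, 4, 17], right=[]
  root=17; inorder splits into left=[1, 4], right=[]
  root=1; inorder splits into left=[], right=[4]
  root=4; inorder splits into left=[], right=[]
Reconstructed level-order: [27, 17, 1, 4]


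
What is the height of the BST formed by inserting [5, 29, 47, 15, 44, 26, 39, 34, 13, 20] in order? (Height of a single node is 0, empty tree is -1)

Insertion order: [5, 29, 47, 15, 44, 26, 39, 34, 13, 20]
Tree (level-order array): [5, None, 29, 15, 47, 13, 26, 44, None, None, None, 20, None, 39, None, None, None, 34]
Compute height bottom-up (empty subtree = -1):
  height(13) = 1 + max(-1, -1) = 0
  height(20) = 1 + max(-1, -1) = 0
  height(26) = 1 + max(0, -1) = 1
  height(15) = 1 + max(0, 1) = 2
  height(34) = 1 + max(-1, -1) = 0
  height(39) = 1 + max(0, -1) = 1
  height(44) = 1 + max(1, -1) = 2
  height(47) = 1 + max(2, -1) = 3
  height(29) = 1 + max(2, 3) = 4
  height(5) = 1 + max(-1, 4) = 5
Height = 5


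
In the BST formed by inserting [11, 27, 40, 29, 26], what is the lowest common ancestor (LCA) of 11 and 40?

Tree insertion order: [11, 27, 40, 29, 26]
Tree (level-order array): [11, None, 27, 26, 40, None, None, 29]
In a BST, the LCA of p=11, q=40 is the first node v on the
root-to-leaf path with p <= v <= q (go left if both < v, right if both > v).
Walk from root:
  at 11: 11 <= 11 <= 40, this is the LCA
LCA = 11


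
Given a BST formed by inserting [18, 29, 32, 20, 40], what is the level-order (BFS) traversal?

Tree insertion order: [18, 29, 32, 20, 40]
Tree (level-order array): [18, None, 29, 20, 32, None, None, None, 40]
BFS from the root, enqueuing left then right child of each popped node:
  queue [18] -> pop 18, enqueue [29], visited so far: [18]
  queue [29] -> pop 29, enqueue [20, 32], visited so far: [18, 29]
  queue [20, 32] -> pop 20, enqueue [none], visited so far: [18, 29, 20]
  queue [32] -> pop 32, enqueue [40], visited so far: [18, 29, 20, 32]
  queue [40] -> pop 40, enqueue [none], visited so far: [18, 29, 20, 32, 40]
Result: [18, 29, 20, 32, 40]


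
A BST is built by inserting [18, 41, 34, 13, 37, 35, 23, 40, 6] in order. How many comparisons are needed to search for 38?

Search path for 38: 18 -> 41 -> 34 -> 37 -> 40
Found: False
Comparisons: 5


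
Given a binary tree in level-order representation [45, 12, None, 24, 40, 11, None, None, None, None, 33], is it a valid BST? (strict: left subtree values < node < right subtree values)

Level-order array: [45, 12, None, 24, 40, 11, None, None, None, None, 33]
Validate using subtree bounds (lo, hi): at each node, require lo < value < hi,
then recurse left with hi=value and right with lo=value.
Preorder trace (stopping at first violation):
  at node 45 with bounds (-inf, +inf): OK
  at node 12 with bounds (-inf, 45): OK
  at node 24 with bounds (-inf, 12): VIOLATION
Node 24 violates its bound: not (-inf < 24 < 12).
Result: Not a valid BST


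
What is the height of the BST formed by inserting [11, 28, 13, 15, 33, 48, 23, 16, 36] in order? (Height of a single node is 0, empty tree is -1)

Insertion order: [11, 28, 13, 15, 33, 48, 23, 16, 36]
Tree (level-order array): [11, None, 28, 13, 33, None, 15, None, 48, None, 23, 36, None, 16]
Compute height bottom-up (empty subtree = -1):
  height(16) = 1 + max(-1, -1) = 0
  height(23) = 1 + max(0, -1) = 1
  height(15) = 1 + max(-1, 1) = 2
  height(13) = 1 + max(-1, 2) = 3
  height(36) = 1 + max(-1, -1) = 0
  height(48) = 1 + max(0, -1) = 1
  height(33) = 1 + max(-1, 1) = 2
  height(28) = 1 + max(3, 2) = 4
  height(11) = 1 + max(-1, 4) = 5
Height = 5


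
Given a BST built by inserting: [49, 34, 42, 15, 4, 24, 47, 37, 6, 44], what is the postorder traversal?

Tree insertion order: [49, 34, 42, 15, 4, 24, 47, 37, 6, 44]
Tree (level-order array): [49, 34, None, 15, 42, 4, 24, 37, 47, None, 6, None, None, None, None, 44]
Postorder traversal: [6, 4, 24, 15, 37, 44, 47, 42, 34, 49]


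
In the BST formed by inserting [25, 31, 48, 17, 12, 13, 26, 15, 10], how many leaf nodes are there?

Tree built from: [25, 31, 48, 17, 12, 13, 26, 15, 10]
Tree (level-order array): [25, 17, 31, 12, None, 26, 48, 10, 13, None, None, None, None, None, None, None, 15]
Rule: A leaf has 0 children.
Per-node child counts:
  node 25: 2 child(ren)
  node 17: 1 child(ren)
  node 12: 2 child(ren)
  node 10: 0 child(ren)
  node 13: 1 child(ren)
  node 15: 0 child(ren)
  node 31: 2 child(ren)
  node 26: 0 child(ren)
  node 48: 0 child(ren)
Matching nodes: [10, 15, 26, 48]
Count of leaf nodes: 4


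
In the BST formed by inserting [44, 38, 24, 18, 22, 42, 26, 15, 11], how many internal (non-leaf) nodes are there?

Tree built from: [44, 38, 24, 18, 22, 42, 26, 15, 11]
Tree (level-order array): [44, 38, None, 24, 42, 18, 26, None, None, 15, 22, None, None, 11]
Rule: An internal node has at least one child.
Per-node child counts:
  node 44: 1 child(ren)
  node 38: 2 child(ren)
  node 24: 2 child(ren)
  node 18: 2 child(ren)
  node 15: 1 child(ren)
  node 11: 0 child(ren)
  node 22: 0 child(ren)
  node 26: 0 child(ren)
  node 42: 0 child(ren)
Matching nodes: [44, 38, 24, 18, 15]
Count of internal (non-leaf) nodes: 5


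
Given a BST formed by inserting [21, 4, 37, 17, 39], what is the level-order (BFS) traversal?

Tree insertion order: [21, 4, 37, 17, 39]
Tree (level-order array): [21, 4, 37, None, 17, None, 39]
BFS from the root, enqueuing left then right child of each popped node:
  queue [21] -> pop 21, enqueue [4, 37], visited so far: [21]
  queue [4, 37] -> pop 4, enqueue [17], visited so far: [21, 4]
  queue [37, 17] -> pop 37, enqueue [39], visited so far: [21, 4, 37]
  queue [17, 39] -> pop 17, enqueue [none], visited so far: [21, 4, 37, 17]
  queue [39] -> pop 39, enqueue [none], visited so far: [21, 4, 37, 17, 39]
Result: [21, 4, 37, 17, 39]


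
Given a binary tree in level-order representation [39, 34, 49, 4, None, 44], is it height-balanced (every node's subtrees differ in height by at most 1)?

Tree (level-order array): [39, 34, 49, 4, None, 44]
Definition: a tree is height-balanced if, at every node, |h(left) - h(right)| <= 1 (empty subtree has height -1).
Bottom-up per-node check:
  node 4: h_left=-1, h_right=-1, diff=0 [OK], height=0
  node 34: h_left=0, h_right=-1, diff=1 [OK], height=1
  node 44: h_left=-1, h_right=-1, diff=0 [OK], height=0
  node 49: h_left=0, h_right=-1, diff=1 [OK], height=1
  node 39: h_left=1, h_right=1, diff=0 [OK], height=2
All nodes satisfy the balance condition.
Result: Balanced


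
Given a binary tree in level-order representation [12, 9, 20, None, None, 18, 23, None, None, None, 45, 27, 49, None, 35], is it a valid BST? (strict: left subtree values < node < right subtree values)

Level-order array: [12, 9, 20, None, None, 18, 23, None, None, None, 45, 27, 49, None, 35]
Validate using subtree bounds (lo, hi): at each node, require lo < value < hi,
then recurse left with hi=value and right with lo=value.
Preorder trace (stopping at first violation):
  at node 12 with bounds (-inf, +inf): OK
  at node 9 with bounds (-inf, 12): OK
  at node 20 with bounds (12, +inf): OK
  at node 18 with bounds (12, 20): OK
  at node 23 with bounds (20, +inf): OK
  at node 45 with bounds (23, +inf): OK
  at node 27 with bounds (23, 45): OK
  at node 35 with bounds (27, 45): OK
  at node 49 with bounds (45, +inf): OK
No violation found at any node.
Result: Valid BST


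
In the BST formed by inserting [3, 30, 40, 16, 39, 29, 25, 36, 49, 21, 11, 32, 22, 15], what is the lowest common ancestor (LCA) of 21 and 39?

Tree insertion order: [3, 30, 40, 16, 39, 29, 25, 36, 49, 21, 11, 32, 22, 15]
Tree (level-order array): [3, None, 30, 16, 40, 11, 29, 39, 49, None, 15, 25, None, 36, None, None, None, None, None, 21, None, 32, None, None, 22]
In a BST, the LCA of p=21, q=39 is the first node v on the
root-to-leaf path with p <= v <= q (go left if both < v, right if both > v).
Walk from root:
  at 3: both 21 and 39 > 3, go right
  at 30: 21 <= 30 <= 39, this is the LCA
LCA = 30


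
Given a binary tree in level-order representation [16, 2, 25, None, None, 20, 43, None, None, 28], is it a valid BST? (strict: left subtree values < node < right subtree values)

Level-order array: [16, 2, 25, None, None, 20, 43, None, None, 28]
Validate using subtree bounds (lo, hi): at each node, require lo < value < hi,
then recurse left with hi=value and right with lo=value.
Preorder trace (stopping at first violation):
  at node 16 with bounds (-inf, +inf): OK
  at node 2 with bounds (-inf, 16): OK
  at node 25 with bounds (16, +inf): OK
  at node 20 with bounds (16, 25): OK
  at node 43 with bounds (25, +inf): OK
  at node 28 with bounds (25, 43): OK
No violation found at any node.
Result: Valid BST


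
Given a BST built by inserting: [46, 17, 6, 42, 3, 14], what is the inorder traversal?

Tree insertion order: [46, 17, 6, 42, 3, 14]
Tree (level-order array): [46, 17, None, 6, 42, 3, 14]
Inorder traversal: [3, 6, 14, 17, 42, 46]


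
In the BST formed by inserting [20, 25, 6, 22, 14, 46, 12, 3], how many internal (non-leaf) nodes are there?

Tree built from: [20, 25, 6, 22, 14, 46, 12, 3]
Tree (level-order array): [20, 6, 25, 3, 14, 22, 46, None, None, 12]
Rule: An internal node has at least one child.
Per-node child counts:
  node 20: 2 child(ren)
  node 6: 2 child(ren)
  node 3: 0 child(ren)
  node 14: 1 child(ren)
  node 12: 0 child(ren)
  node 25: 2 child(ren)
  node 22: 0 child(ren)
  node 46: 0 child(ren)
Matching nodes: [20, 6, 14, 25]
Count of internal (non-leaf) nodes: 4


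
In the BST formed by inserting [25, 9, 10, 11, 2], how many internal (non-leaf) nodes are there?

Tree built from: [25, 9, 10, 11, 2]
Tree (level-order array): [25, 9, None, 2, 10, None, None, None, 11]
Rule: An internal node has at least one child.
Per-node child counts:
  node 25: 1 child(ren)
  node 9: 2 child(ren)
  node 2: 0 child(ren)
  node 10: 1 child(ren)
  node 11: 0 child(ren)
Matching nodes: [25, 9, 10]
Count of internal (non-leaf) nodes: 3


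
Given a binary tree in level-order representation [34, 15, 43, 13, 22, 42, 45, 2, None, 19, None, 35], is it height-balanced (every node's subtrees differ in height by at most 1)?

Tree (level-order array): [34, 15, 43, 13, 22, 42, 45, 2, None, 19, None, 35]
Definition: a tree is height-balanced if, at every node, |h(left) - h(right)| <= 1 (empty subtree has height -1).
Bottom-up per-node check:
  node 2: h_left=-1, h_right=-1, diff=0 [OK], height=0
  node 13: h_left=0, h_right=-1, diff=1 [OK], height=1
  node 19: h_left=-1, h_right=-1, diff=0 [OK], height=0
  node 22: h_left=0, h_right=-1, diff=1 [OK], height=1
  node 15: h_left=1, h_right=1, diff=0 [OK], height=2
  node 35: h_left=-1, h_right=-1, diff=0 [OK], height=0
  node 42: h_left=0, h_right=-1, diff=1 [OK], height=1
  node 45: h_left=-1, h_right=-1, diff=0 [OK], height=0
  node 43: h_left=1, h_right=0, diff=1 [OK], height=2
  node 34: h_left=2, h_right=2, diff=0 [OK], height=3
All nodes satisfy the balance condition.
Result: Balanced


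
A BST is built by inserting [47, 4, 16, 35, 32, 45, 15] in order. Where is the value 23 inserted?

Starting tree (level order): [47, 4, None, None, 16, 15, 35, None, None, 32, 45]
Insertion path: 47 -> 4 -> 16 -> 35 -> 32
Result: insert 23 as left child of 32
Final tree (level order): [47, 4, None, None, 16, 15, 35, None, None, 32, 45, 23]


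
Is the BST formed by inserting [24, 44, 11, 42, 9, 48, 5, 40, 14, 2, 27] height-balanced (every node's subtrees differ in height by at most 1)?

Tree (level-order array): [24, 11, 44, 9, 14, 42, 48, 5, None, None, None, 40, None, None, None, 2, None, 27]
Definition: a tree is height-balanced if, at every node, |h(left) - h(right)| <= 1 (empty subtree has height -1).
Bottom-up per-node check:
  node 2: h_left=-1, h_right=-1, diff=0 [OK], height=0
  node 5: h_left=0, h_right=-1, diff=1 [OK], height=1
  node 9: h_left=1, h_right=-1, diff=2 [FAIL (|1--1|=2 > 1)], height=2
  node 14: h_left=-1, h_right=-1, diff=0 [OK], height=0
  node 11: h_left=2, h_right=0, diff=2 [FAIL (|2-0|=2 > 1)], height=3
  node 27: h_left=-1, h_right=-1, diff=0 [OK], height=0
  node 40: h_left=0, h_right=-1, diff=1 [OK], height=1
  node 42: h_left=1, h_right=-1, diff=2 [FAIL (|1--1|=2 > 1)], height=2
  node 48: h_left=-1, h_right=-1, diff=0 [OK], height=0
  node 44: h_left=2, h_right=0, diff=2 [FAIL (|2-0|=2 > 1)], height=3
  node 24: h_left=3, h_right=3, diff=0 [OK], height=4
Node 9 violates the condition: |1 - -1| = 2 > 1.
Result: Not balanced


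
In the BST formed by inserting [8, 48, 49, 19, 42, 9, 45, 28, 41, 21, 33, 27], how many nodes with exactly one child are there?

Tree built from: [8, 48, 49, 19, 42, 9, 45, 28, 41, 21, 33, 27]
Tree (level-order array): [8, None, 48, 19, 49, 9, 42, None, None, None, None, 28, 45, 21, 41, None, None, None, 27, 33]
Rule: These are nodes with exactly 1 non-null child.
Per-node child counts:
  node 8: 1 child(ren)
  node 48: 2 child(ren)
  node 19: 2 child(ren)
  node 9: 0 child(ren)
  node 42: 2 child(ren)
  node 28: 2 child(ren)
  node 21: 1 child(ren)
  node 27: 0 child(ren)
  node 41: 1 child(ren)
  node 33: 0 child(ren)
  node 45: 0 child(ren)
  node 49: 0 child(ren)
Matching nodes: [8, 21, 41]
Count of nodes with exactly one child: 3


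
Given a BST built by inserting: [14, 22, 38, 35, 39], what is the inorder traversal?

Tree insertion order: [14, 22, 38, 35, 39]
Tree (level-order array): [14, None, 22, None, 38, 35, 39]
Inorder traversal: [14, 22, 35, 38, 39]


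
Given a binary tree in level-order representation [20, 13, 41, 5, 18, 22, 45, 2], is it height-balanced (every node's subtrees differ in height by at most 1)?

Tree (level-order array): [20, 13, 41, 5, 18, 22, 45, 2]
Definition: a tree is height-balanced if, at every node, |h(left) - h(right)| <= 1 (empty subtree has height -1).
Bottom-up per-node check:
  node 2: h_left=-1, h_right=-1, diff=0 [OK], height=0
  node 5: h_left=0, h_right=-1, diff=1 [OK], height=1
  node 18: h_left=-1, h_right=-1, diff=0 [OK], height=0
  node 13: h_left=1, h_right=0, diff=1 [OK], height=2
  node 22: h_left=-1, h_right=-1, diff=0 [OK], height=0
  node 45: h_left=-1, h_right=-1, diff=0 [OK], height=0
  node 41: h_left=0, h_right=0, diff=0 [OK], height=1
  node 20: h_left=2, h_right=1, diff=1 [OK], height=3
All nodes satisfy the balance condition.
Result: Balanced


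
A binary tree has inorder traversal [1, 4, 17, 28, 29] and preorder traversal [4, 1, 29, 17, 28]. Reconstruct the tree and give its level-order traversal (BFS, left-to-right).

Inorder:  [1, 4, 17, 28, 29]
Preorder: [4, 1, 29, 17, 28]
Algorithm: preorder visits root first, so consume preorder in order;
for each root, split the current inorder slice at that value into
left-subtree inorder and right-subtree inorder, then recurse.
Recursive splits:
  root=4; inorder splits into left=[1], right=[17, 28, 29]
  root=1; inorder splits into left=[], right=[]
  root=29; inorder splits into left=[17, 28], right=[]
  root=17; inorder splits into left=[], right=[28]
  root=28; inorder splits into left=[], right=[]
Reconstructed level-order: [4, 1, 29, 17, 28]


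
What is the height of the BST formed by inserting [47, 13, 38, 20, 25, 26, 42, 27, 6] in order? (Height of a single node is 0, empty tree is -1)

Insertion order: [47, 13, 38, 20, 25, 26, 42, 27, 6]
Tree (level-order array): [47, 13, None, 6, 38, None, None, 20, 42, None, 25, None, None, None, 26, None, 27]
Compute height bottom-up (empty subtree = -1):
  height(6) = 1 + max(-1, -1) = 0
  height(27) = 1 + max(-1, -1) = 0
  height(26) = 1 + max(-1, 0) = 1
  height(25) = 1 + max(-1, 1) = 2
  height(20) = 1 + max(-1, 2) = 3
  height(42) = 1 + max(-1, -1) = 0
  height(38) = 1 + max(3, 0) = 4
  height(13) = 1 + max(0, 4) = 5
  height(47) = 1 + max(5, -1) = 6
Height = 6


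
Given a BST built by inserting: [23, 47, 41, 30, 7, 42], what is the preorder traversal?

Tree insertion order: [23, 47, 41, 30, 7, 42]
Tree (level-order array): [23, 7, 47, None, None, 41, None, 30, 42]
Preorder traversal: [23, 7, 47, 41, 30, 42]


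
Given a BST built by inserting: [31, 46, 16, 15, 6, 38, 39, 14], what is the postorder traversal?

Tree insertion order: [31, 46, 16, 15, 6, 38, 39, 14]
Tree (level-order array): [31, 16, 46, 15, None, 38, None, 6, None, None, 39, None, 14]
Postorder traversal: [14, 6, 15, 16, 39, 38, 46, 31]


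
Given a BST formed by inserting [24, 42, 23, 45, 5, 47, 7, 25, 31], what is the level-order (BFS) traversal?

Tree insertion order: [24, 42, 23, 45, 5, 47, 7, 25, 31]
Tree (level-order array): [24, 23, 42, 5, None, 25, 45, None, 7, None, 31, None, 47]
BFS from the root, enqueuing left then right child of each popped node:
  queue [24] -> pop 24, enqueue [23, 42], visited so far: [24]
  queue [23, 42] -> pop 23, enqueue [5], visited so far: [24, 23]
  queue [42, 5] -> pop 42, enqueue [25, 45], visited so far: [24, 23, 42]
  queue [5, 25, 45] -> pop 5, enqueue [7], visited so far: [24, 23, 42, 5]
  queue [25, 45, 7] -> pop 25, enqueue [31], visited so far: [24, 23, 42, 5, 25]
  queue [45, 7, 31] -> pop 45, enqueue [47], visited so far: [24, 23, 42, 5, 25, 45]
  queue [7, 31, 47] -> pop 7, enqueue [none], visited so far: [24, 23, 42, 5, 25, 45, 7]
  queue [31, 47] -> pop 31, enqueue [none], visited so far: [24, 23, 42, 5, 25, 45, 7, 31]
  queue [47] -> pop 47, enqueue [none], visited so far: [24, 23, 42, 5, 25, 45, 7, 31, 47]
Result: [24, 23, 42, 5, 25, 45, 7, 31, 47]


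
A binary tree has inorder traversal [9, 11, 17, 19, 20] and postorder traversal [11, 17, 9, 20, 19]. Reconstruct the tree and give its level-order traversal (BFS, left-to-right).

Inorder:   [9, 11, 17, 19, 20]
Postorder: [11, 17, 9, 20, 19]
Algorithm: postorder visits root last, so walk postorder right-to-left;
each value is the root of the current inorder slice — split it at that
value, recurse on the right subtree first, then the left.
Recursive splits:
  root=19; inorder splits into left=[9, 11, 17], right=[20]
  root=20; inorder splits into left=[], right=[]
  root=9; inorder splits into left=[], right=[11, 17]
  root=17; inorder splits into left=[11], right=[]
  root=11; inorder splits into left=[], right=[]
Reconstructed level-order: [19, 9, 20, 17, 11]


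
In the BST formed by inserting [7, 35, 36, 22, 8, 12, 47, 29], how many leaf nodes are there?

Tree built from: [7, 35, 36, 22, 8, 12, 47, 29]
Tree (level-order array): [7, None, 35, 22, 36, 8, 29, None, 47, None, 12]
Rule: A leaf has 0 children.
Per-node child counts:
  node 7: 1 child(ren)
  node 35: 2 child(ren)
  node 22: 2 child(ren)
  node 8: 1 child(ren)
  node 12: 0 child(ren)
  node 29: 0 child(ren)
  node 36: 1 child(ren)
  node 47: 0 child(ren)
Matching nodes: [12, 29, 47]
Count of leaf nodes: 3


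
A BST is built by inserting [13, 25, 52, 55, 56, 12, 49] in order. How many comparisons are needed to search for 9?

Search path for 9: 13 -> 12
Found: False
Comparisons: 2


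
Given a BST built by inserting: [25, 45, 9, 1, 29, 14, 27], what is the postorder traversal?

Tree insertion order: [25, 45, 9, 1, 29, 14, 27]
Tree (level-order array): [25, 9, 45, 1, 14, 29, None, None, None, None, None, 27]
Postorder traversal: [1, 14, 9, 27, 29, 45, 25]


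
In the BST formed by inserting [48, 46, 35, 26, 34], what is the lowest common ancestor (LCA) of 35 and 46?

Tree insertion order: [48, 46, 35, 26, 34]
Tree (level-order array): [48, 46, None, 35, None, 26, None, None, 34]
In a BST, the LCA of p=35, q=46 is the first node v on the
root-to-leaf path with p <= v <= q (go left if both < v, right if both > v).
Walk from root:
  at 48: both 35 and 46 < 48, go left
  at 46: 35 <= 46 <= 46, this is the LCA
LCA = 46


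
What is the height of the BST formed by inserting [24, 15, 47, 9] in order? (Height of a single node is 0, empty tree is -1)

Insertion order: [24, 15, 47, 9]
Tree (level-order array): [24, 15, 47, 9]
Compute height bottom-up (empty subtree = -1):
  height(9) = 1 + max(-1, -1) = 0
  height(15) = 1 + max(0, -1) = 1
  height(47) = 1 + max(-1, -1) = 0
  height(24) = 1 + max(1, 0) = 2
Height = 2
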